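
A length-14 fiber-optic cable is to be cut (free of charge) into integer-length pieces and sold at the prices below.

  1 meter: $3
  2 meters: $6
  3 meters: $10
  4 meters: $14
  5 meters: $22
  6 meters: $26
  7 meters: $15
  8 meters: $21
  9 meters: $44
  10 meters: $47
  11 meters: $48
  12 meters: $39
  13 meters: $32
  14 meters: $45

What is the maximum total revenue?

66

Consider every possible first cut. v[k] is the best of p[i]+v[k−i] over all sellable i≤k.
v[1] = 3
v[2] = 6  (first piece 1, then v[1]=3)
v[3] = 10
v[4] = 14
v[5] = 22
v[6] = 26
v[7] = 29  (first piece 1, then v[6]=26)
v[8] = 32  (first piece 1, then v[7]=29)
v[9] = 44
v[10] = 47  (first piece 1, then v[9]=44)
v[11] = 50  (first piece 1, then v[10]=47)
v[12] = 54  (first piece 3, then v[9]=44)
v[13] = 58  (first piece 4, then v[9]=44)
v[14] = 66  (first piece 5, then v[9]=44)
One optimal cutting: 9 + 5 → $44 + $22 = $66.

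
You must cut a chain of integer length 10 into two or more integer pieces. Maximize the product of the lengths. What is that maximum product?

Let P[k] be the best product for length k (with at least one cut). For each first piece i, the rest contributes max(k−i, P[k−i]).
P[2] = 1*max(1,0) = 1*1 = 1
P[3] = 1*max(2,1) = 1*2 = 2
P[4] = 2*max(2,1) = 2*2 = 4
P[5] = 2*max(3,2) = 2*3 = 6
P[6] = 3*max(3,2) = 3*3 = 9
P[7] = 2*max(5,6) = 2*6 = 12
P[8] = 2*max(6,9) = 2*9 = 18
P[9] = 3*max(6,9) = 3*9 = 27
P[10] = 2*max(8,18) = 2*18 = 36
One optimal split: 3 + 3 + 2 + 2; product 3*3*2*2 = 36.

36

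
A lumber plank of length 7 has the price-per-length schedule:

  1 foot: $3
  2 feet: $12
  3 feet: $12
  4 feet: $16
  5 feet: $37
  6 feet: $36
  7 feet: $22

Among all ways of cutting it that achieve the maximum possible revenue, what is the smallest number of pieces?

Let r[k] be the best obtainable value from length k. For each k, try every first piece i and keep the best of price[i] + r[k−i].
r[1] = 3
r[2] = 12
r[3] = 15  (first piece 1, then r[2]=12)
r[4] = 24  (first piece 2, then r[2]=12)
r[5] = 37
r[6] = 40  (first piece 1, then r[5]=37)
r[7] = 49  (first piece 2, then r[5]=37)
Maximum revenue is $49.
Now minimize piece count subject to staying optimal: for each k, pieces[k] = 1 + min over i with p[i]+r[k−i]=r[k] of pieces[k−i].
pieces[4] = 2
pieces[5] = 1
pieces[6] = 2
pieces[7] = 2

2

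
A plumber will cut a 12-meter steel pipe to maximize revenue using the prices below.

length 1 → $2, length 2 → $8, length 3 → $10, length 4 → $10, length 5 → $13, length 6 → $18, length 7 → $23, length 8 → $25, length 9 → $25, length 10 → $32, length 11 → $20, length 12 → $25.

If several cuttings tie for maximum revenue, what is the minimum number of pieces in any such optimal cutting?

6

Consider every possible first cut. r[k] is the best of p[i]+r[k−i] over all sellable i≤k.
r[1] = 2
r[2] = 8
r[3] = 10  (first piece 1, then r[2]=8)
r[4] = 16  (first piece 2, then r[2]=8)
r[5] = 18  (first piece 1, then r[4]=16)
r[6] = 24  (first piece 2, then r[4]=16)
r[7] = 26  (first piece 1, then r[6]=24)
r[8] = 32  (first piece 2, then r[6]=24)
r[9] = 34  (first piece 1, then r[8]=32)
r[10] = 40  (first piece 2, then r[8]=32)
r[11] = 42  (first piece 1, then r[10]=40)
r[12] = 48  (first piece 2, then r[10]=40)
Maximum revenue is $48.
Now minimize piece count subject to staying optimal: for each k, pieces[k] = 1 + min over i with p[i]+r[k−i]=r[k] of pieces[k−i].
pieces[9] = 4
pieces[10] = 5
pieces[11] = 5
pieces[12] = 6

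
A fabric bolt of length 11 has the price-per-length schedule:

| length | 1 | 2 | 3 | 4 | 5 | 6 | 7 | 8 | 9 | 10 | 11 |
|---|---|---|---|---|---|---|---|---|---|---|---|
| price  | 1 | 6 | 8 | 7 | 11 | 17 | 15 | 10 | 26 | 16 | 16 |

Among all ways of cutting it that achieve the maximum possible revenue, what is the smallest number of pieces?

Consider every possible first cut. r[k] is the best of p[i]+r[k−i] over all sellable i≤k.
r[1] = 1
r[2] = 6
r[3] = 8
r[4] = 12  (first piece 2, then r[2]=6)
r[5] = 14  (first piece 2, then r[3]=8)
r[6] = 18  (first piece 2, then r[4]=12)
r[7] = 20  (first piece 2, then r[5]=14)
r[8] = 24  (first piece 2, then r[6]=18)
r[9] = 26  (first piece 2, then r[7]=20)
r[10] = 30  (first piece 2, then r[8]=24)
r[11] = 32  (first piece 2, then r[9]=26)
Maximum revenue is $32.
Now minimize piece count subject to staying optimal: for each k, pieces[k] = 1 + min over i with p[i]+r[k−i]=r[k] of pieces[k−i].
pieces[8] = 4
pieces[9] = 1
pieces[10] = 5
pieces[11] = 2

2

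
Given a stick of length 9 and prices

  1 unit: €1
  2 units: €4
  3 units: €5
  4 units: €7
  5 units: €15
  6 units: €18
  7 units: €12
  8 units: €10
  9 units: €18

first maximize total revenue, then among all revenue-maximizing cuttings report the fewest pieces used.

Consider every possible first cut. r[k] is the best of p[i]+r[k−i] over all sellable i≤k.
r[1] = 1
r[2] = 4
r[3] = 5  (first piece 1, then r[2]=4)
r[4] = 8  (first piece 2, then r[2]=4)
r[5] = 15
r[6] = 18
r[7] = 19  (first piece 1, then r[6]=18)
r[8] = 22  (first piece 2, then r[6]=18)
r[9] = 23  (first piece 1, then r[8]=22)
Maximum revenue is €23.
Now minimize piece count subject to staying optimal: for each k, pieces[k] = 1 + min over i with p[i]+r[k−i]=r[k] of pieces[k−i].
pieces[6] = 1
pieces[7] = 2
pieces[8] = 2
pieces[9] = 2

2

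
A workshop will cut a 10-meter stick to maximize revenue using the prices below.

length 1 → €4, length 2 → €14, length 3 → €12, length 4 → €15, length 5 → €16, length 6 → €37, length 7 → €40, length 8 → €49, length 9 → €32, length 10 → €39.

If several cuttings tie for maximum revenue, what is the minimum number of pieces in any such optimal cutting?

5

Consider every possible first cut. r[k] is the best of p[i]+r[k−i] over all sellable i≤k.
r[1] = 4
r[2] = 14
r[3] = 18  (first piece 1, then r[2]=14)
r[4] = 28  (first piece 2, then r[2]=14)
r[5] = 32  (first piece 1, then r[4]=28)
r[6] = 42  (first piece 2, then r[4]=28)
r[7] = 46  (first piece 1, then r[6]=42)
r[8] = 56  (first piece 2, then r[6]=42)
r[9] = 60  (first piece 1, then r[8]=56)
r[10] = 70  (first piece 2, then r[8]=56)
Maximum revenue is €70.
Now minimize piece count subject to staying optimal: for each k, pieces[k] = 1 + min over i with p[i]+r[k−i]=r[k] of pieces[k−i].
pieces[7] = 4
pieces[8] = 4
pieces[9] = 5
pieces[10] = 5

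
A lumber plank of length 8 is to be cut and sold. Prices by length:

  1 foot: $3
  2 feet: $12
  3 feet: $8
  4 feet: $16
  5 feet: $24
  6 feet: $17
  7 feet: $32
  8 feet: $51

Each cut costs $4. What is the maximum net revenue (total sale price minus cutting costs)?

51

Build net[k] bottom-up: net[k] = max over allowed piece i of (p[i] + net[k−i]) − 4 per cut.
net[1] = 3
net[2] = max(3+3-4, 12+0) = 12
net[3] = max(3+12-4, 12+3-4, 8+0) = 11
net[4] = max(3+11-4, 12+12-4, 8+3-4, 16+0) = 20
net[5] = max(3+20-4, 12+11-4, 8+12-4, 16+3-4, 24+0) = 24
net[6] = max(3+24-4, 12+20-4, 8+11-4, 16+12-4, 24+3-4, 17+0) = 28
net[7] = max(3+28-4, 12+24-4, 8+20-4, …, 17+3-4, 32+0) = 32
net[8] = max(3+32-4, 12+28-4, 8+24-4, …, 32+3-4, 51+0) = 51
Best is to make no cuts and sell whole for $51.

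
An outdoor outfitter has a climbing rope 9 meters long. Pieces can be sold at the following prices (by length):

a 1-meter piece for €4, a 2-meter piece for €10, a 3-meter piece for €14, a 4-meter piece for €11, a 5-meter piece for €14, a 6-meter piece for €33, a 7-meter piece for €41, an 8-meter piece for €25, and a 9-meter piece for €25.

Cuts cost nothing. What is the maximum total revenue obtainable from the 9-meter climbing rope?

51

Let r[k] be the best obtainable value from length k. For each k, try every first piece i and keep the best of price[i] + r[k−i].
r[1] = 4
r[2] = max(4+4, 10+0) = 10
r[3] = max(4+10, 10+4, 14+0) = 14
r[4] = max(4+14, 10+10, 14+4, 11+0) = 20
r[5] = max(4+20, 10+14, 14+10, 11+4, 14+0) = 24
r[6] = max(4+24, 10+20, 14+14, 11+10, 14+4, 33+0) = 33
r[7] = max(4+33, 10+24, 14+20, …, 33+4, 41+0) = 41
r[8] = max(4+41, 10+33, 14+24, …, 41+4, 25+0) = 45
r[9] = max(4+45, 10+41, 14+33, …, 25+4, 25+0) = 51
One optimal cutting: 7 + 2 → €41 + €10 = €51.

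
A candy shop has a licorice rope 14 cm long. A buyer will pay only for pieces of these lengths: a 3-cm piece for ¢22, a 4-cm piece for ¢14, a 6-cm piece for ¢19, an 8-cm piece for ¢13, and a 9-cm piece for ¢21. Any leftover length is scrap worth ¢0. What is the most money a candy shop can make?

Let r[k] be the best obtainable value from length k. For each k, try every first piece i and keep the best of price[i] + r[k−i].
r[1] = 0
r[2] = 0
r[3] = 22
r[4] = max(22+0, 14+0) = 22
r[5] = max(22+0, 14+0) = 22
r[6] = max(22+22, 14+0, 19+0) = 44
r[7] = max(22+22, 14+22, 19+0) = 44
r[8] = max(22+22, 14+22, 19+0, 13+0) = 44
r[9] = max(22+44, 14+22, 19+22, 13+0, 21+0) = 66
r[10] = max(22+44, 14+44, 19+22, 13+0, 21+0) = 66
r[11] = max(22+44, 14+44, 19+22, 13+22, 21+0) = 66
r[12] = max(22+66, 14+44, 19+44, 13+22, 21+22) = 88
r[13] = max(22+66, 14+66, 19+44, 13+22, 21+22) = 88
r[14] = max(22+66, 14+66, 19+44, 13+44, 21+22) = 88
One optimal cutting: pieces 3 + 3 + 3 + 3 with 2 cm of scrap → ¢88.

88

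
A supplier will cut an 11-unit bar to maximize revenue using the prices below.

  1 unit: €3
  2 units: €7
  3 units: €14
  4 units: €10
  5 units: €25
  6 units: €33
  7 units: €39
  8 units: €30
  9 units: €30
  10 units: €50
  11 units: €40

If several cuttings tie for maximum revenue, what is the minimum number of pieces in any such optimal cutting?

2

Build r[k] bottom-up: r[k] = max over allowed piece i of (p[i] + r[k−i]).
r[1] = 3
r[2] = max(3+3, 7+0) = 7
r[3] = max(3+7, 7+3, 14+0) = 14
r[4] = max(3+14, 7+7, 14+3, 10+0) = 17
r[5] = max(3+17, 7+14, 14+7, 10+3, 25+0) = 25
r[6] = max(3+25, 7+17, 14+14, 10+7, 25+3, 33+0) = 33
r[7] = max(3+33, 7+25, 14+17, …, 33+3, 39+0) = 39
r[8] = max(3+39, 7+33, 14+25, …, 39+3, 30+0) = 42
r[9] = max(3+42, 7+39, 14+33, …, 30+3, 30+0) = 47
r[10] = max(3+47, 7+42, 14+39, …, 30+3, 50+0) = 53
r[11] = max(3+53, 7+47, 14+42, …, 50+3, 40+0) = 58
Maximum revenue is €58.
Now minimize piece count subject to staying optimal: for each k, pieces[k] = 1 + min over i with p[i]+r[k−i]=r[k] of pieces[k−i].
pieces[8] = 2
pieces[9] = 2
pieces[10] = 2
pieces[11] = 2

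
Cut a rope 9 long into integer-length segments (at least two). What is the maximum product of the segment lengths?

Fill f[k] for k=2..9: at each k try every first piece i and multiply by the better of (k−i) uncut or f[k−i].
f[2] = 1*max(1,0) = 1*1 = 1
f[3] = 1*max(2,1) = 1*2 = 2
f[4] = 2*max(2,1) = 2*2 = 4
f[5] = 2*max(3,2) = 2*3 = 6
f[6] = 3*max(3,2) = 3*3 = 9
f[7] = 2*max(5,6) = 2*6 = 12
f[8] = 2*max(6,9) = 2*9 = 18
f[9] = 3*max(6,9) = 3*9 = 27
One optimal split: 3 + 3 + 3; product 3*3*3 = 27.

27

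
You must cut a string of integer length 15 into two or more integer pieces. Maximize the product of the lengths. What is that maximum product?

Fill g[k] for k=2..15: at each k try every first piece i and multiply by the better of (k−i) uncut or g[k−i].
Small cases: g[2]=1, g[3]=2, g[4]=4, g[5]=6, g[6]=9, g[7]=12.
g[8] = 2·max(6,9) = 2·9 = 18
g[9] = 3·max(6,9) = 3·9 = 27
g[10] = 2·max(8,18) = 2·18 = 36
g[11] = 2·max(9,27) = 2·27 = 54
g[12] = 3·max(9,27) = 3·27 = 81
g[13] = 2·max(11,54) = 2·54 = 108
g[14] = 2·max(12,81) = 2·81 = 162
g[15] = 3·max(12,81) = 3·81 = 243
One optimal split: 3 + 3 + 3 + 3 + 3; product 3·3·3·3·3 = 243.

243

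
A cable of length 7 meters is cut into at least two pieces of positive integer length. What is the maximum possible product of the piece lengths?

12

Fill P[k] for k=2..7: at each k try every first piece i and multiply by the better of (k−i) uncut or P[k−i].
P[2] = 1*max(1,0) = 1*1 = 1
P[3] = max(1*2, 2*1) = 2
P[4] = max(1*3, 2*2, 3*1) = 4
P[5] = max(1*4, 2*3, 3*2, 4*1) = 6
P[6] = max(1*6, 2*4, 3*3, 4*2, 5*1) = 9
P[7] = max(1*9, 2*6, 3*4, 4*3, 5*2, 6*1) = 12
One optimal split: 3 + 2 + 2; product 3*2*2 = 12.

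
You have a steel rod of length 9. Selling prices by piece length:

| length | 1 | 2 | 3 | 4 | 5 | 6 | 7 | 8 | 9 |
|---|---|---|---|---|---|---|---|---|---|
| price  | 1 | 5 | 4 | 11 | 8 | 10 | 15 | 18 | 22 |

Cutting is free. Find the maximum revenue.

23

Let R[k] be the best obtainable value from length k. For each k, try every first piece i and keep the best of price[i] + R[k−i].
R[1] = 1
R[2] = 5
R[3] = 6  (first piece 1, then R[2]=5)
R[4] = 11
R[5] = 12  (first piece 1, then R[4]=11)
R[6] = 16  (first piece 2, then R[4]=11)
R[7] = 17  (first piece 1, then R[6]=16)
R[8] = 22  (first piece 4, then R[4]=11)
R[9] = 23  (first piece 1, then R[8]=22)
One optimal cutting: 4 + 4 + 1 → $11 + $11 + $1 = $23.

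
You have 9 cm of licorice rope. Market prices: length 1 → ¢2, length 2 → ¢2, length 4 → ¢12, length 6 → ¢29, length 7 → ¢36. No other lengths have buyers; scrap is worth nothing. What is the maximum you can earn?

Build best[k] bottom-up: best[k] = max over allowed piece i of (p[i] + best[k−i]).
best[1] = 2
best[2] = 4  (first piece 1, then best[1]=2)
best[3] = 6  (first piece 1, then best[2]=4)
best[4] = 12
best[5] = 14  (first piece 1, then best[4]=12)
best[6] = 29
best[7] = 36
best[8] = 38  (first piece 1, then best[7]=36)
best[9] = 40  (first piece 1, then best[8]=38)
One optimal cutting: 7 + 1 + 1 → ¢40.

40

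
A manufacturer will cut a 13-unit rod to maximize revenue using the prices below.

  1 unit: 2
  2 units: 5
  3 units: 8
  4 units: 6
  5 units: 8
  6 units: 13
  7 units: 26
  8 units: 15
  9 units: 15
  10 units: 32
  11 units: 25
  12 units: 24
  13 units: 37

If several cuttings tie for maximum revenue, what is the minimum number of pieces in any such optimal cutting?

3

Let r[k] be the best obtainable value from length k. For each k, try every first piece i and keep the best of price[i] + r[k−i].
r[1] = 2
r[2] = 5
r[3] = 8
r[4] = 10  (first piece 1, then r[3]=8)
r[5] = 13  (first piece 2, then r[3]=8)
r[6] = 16  (first piece 3, then r[3]=8)
r[7] = 26
r[8] = 28  (first piece 1, then r[7]=26)
r[9] = 31  (first piece 2, then r[7]=26)
r[10] = 34  (first piece 3, then r[7]=26)
r[11] = 36  (first piece 1, then r[10]=34)
r[12] = 39  (first piece 2, then r[10]=34)
r[13] = 42  (first piece 3, then r[10]=34)
Maximum revenue is 42.
Now minimize piece count subject to staying optimal: for each k, pieces[k] = 1 + min over i with p[i]+r[k−i]=r[k] of pieces[k−i].
pieces[10] = 2
pieces[11] = 3
pieces[12] = 3
pieces[13] = 3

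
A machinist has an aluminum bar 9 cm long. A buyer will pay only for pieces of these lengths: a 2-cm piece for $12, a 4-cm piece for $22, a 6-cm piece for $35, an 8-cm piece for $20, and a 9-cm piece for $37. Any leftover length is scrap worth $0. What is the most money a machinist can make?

48

Let f[k] be the best obtainable value from length k. For each k, try every first piece i and keep the best of price[i] + f[k−i].
f[1] = 0
f[2] = 12
f[3] = 12
f[4] = max(12+12, 22+0) = 24
f[5] = max(12+12, 22+0) = 24
f[6] = max(12+24, 22+12, 35+0) = 36
f[7] = max(12+24, 22+12, 35+0) = 36
f[8] = max(12+36, 22+24, 35+12, 20+0) = 48
f[9] = max(12+36, 22+24, 35+12, 20+0, 37+0) = 48
One optimal cutting: pieces 2 + 2 + 2 + 2 with 1 cm of scrap → $48.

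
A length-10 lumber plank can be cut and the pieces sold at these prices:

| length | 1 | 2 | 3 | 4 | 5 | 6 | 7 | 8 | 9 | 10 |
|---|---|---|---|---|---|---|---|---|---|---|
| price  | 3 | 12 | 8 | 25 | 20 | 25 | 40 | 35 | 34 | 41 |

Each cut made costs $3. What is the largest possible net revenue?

Build net[k] bottom-up: net[k] = max over allowed piece i of (p[i] + net[k−i]) − 3 per cut.
net[1] = 3
net[2] = 12
net[3] = 12  (first piece 1, then net[2]=12)
net[4] = 25
net[5] = 25  (first piece 1, then net[4]=25)
net[6] = 34  (first piece 2, then net[4]=25)
net[7] = 40
net[8] = 47  (first piece 4, then net[4]=25)
net[9] = 49  (first piece 2, then net[7]=40)
net[10] = 56  (first piece 2, then net[8]=47)
One optimal plan: pieces 4 + 4 + 2 (2 cuts) → $62 − $6 = $56.

56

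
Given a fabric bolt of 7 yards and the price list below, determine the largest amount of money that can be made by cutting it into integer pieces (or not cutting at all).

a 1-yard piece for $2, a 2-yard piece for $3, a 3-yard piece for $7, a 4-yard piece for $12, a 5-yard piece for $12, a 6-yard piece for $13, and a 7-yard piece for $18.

Let R[k] be the best obtainable value from length k. For each k, try every first piece i and keep the best of price[i] + R[k−i].
R[1] = 2
R[2] = max(2+2, 3+0) = 4
R[3] = max(2+4, 3+2, 7+0) = 7
R[4] = max(2+7, 3+4, 7+2, 12+0) = 12
R[5] = max(2+12, 3+7, 7+4, 12+2, 12+0) = 14
R[6] = max(2+14, 3+12, 7+7, 12+4, 12+2, 13+0) = 16
R[7] = max(2+16, 3+14, 7+12, …, 13+2, 18+0) = 19
One optimal cutting: 4 + 3 → $12 + $7 = $19.

19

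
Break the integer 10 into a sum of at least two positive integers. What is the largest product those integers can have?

Fill P[k] for k=2..10: at each k try every first piece i and multiply by the better of (k−i) uncut or P[k−i].
P[2] = 1*max(1,0) = 1*1 = 1
P[3] = 1*max(2,1) = 1*2 = 2
P[4] = 2*max(2,1) = 2*2 = 4
P[5] = 2*max(3,2) = 2*3 = 6
P[6] = 3*max(3,2) = 3*3 = 9
P[7] = 2*max(5,6) = 2*6 = 12
P[8] = 2*max(6,9) = 2*9 = 18
P[9] = 3*max(6,9) = 3*9 = 27
P[10] = 2*max(8,18) = 2*18 = 36
One optimal split: 3 + 3 + 2 + 2; product 3*3*2*2 = 36.

36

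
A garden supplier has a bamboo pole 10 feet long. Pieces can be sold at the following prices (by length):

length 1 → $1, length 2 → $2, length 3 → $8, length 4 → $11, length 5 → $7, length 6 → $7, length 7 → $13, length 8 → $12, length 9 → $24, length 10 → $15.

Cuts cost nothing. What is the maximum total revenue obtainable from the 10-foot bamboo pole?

Build v[k] bottom-up: v[k] = max over allowed piece i of (p[i] + v[k−i]).
v[1] = 1
v[2] = max(1+1, 2+0) = 2
v[3] = max(1+2, 2+1, 8+0) = 8
v[4] = max(1+8, 2+2, 8+1, 11+0) = 11
v[5] = max(1+11, 2+8, 8+2, 11+1, 7+0) = 12
v[6] = max(1+12, 2+11, 8+8, 11+2, 7+1, 7+0) = 16
v[7] = max(1+16, 2+12, 8+11, …, 7+1, 13+0) = 19
v[8] = max(1+19, 2+16, 8+12, …, 13+1, 12+0) = 22
v[9] = max(1+22, 2+19, 8+16, …, 12+1, 24+0) = 24
v[10] = max(1+24, 2+22, 8+19, …, 24+1, 15+0) = 27
One optimal cutting: 4 + 3 + 3 → $11 + $8 + $8 = $27.

27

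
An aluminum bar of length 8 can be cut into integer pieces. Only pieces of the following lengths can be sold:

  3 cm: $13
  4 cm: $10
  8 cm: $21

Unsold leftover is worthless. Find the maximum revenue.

26

Consider every possible first cut. best[k] is the best of p[i]+best[k−i] over all sellable i≤k.
best[1] = 0
best[2] = 0
best[3] = 13
best[4] = max(13+0, 10+0) = 13
best[5] = max(13+0, 10+0) = 13
best[6] = max(13+13, 10+0) = 26
best[7] = max(13+13, 10+13) = 26
best[8] = max(13+13, 10+13, 21+0) = 26
One optimal cutting: pieces 3 + 3 with 2 cm of scrap → $26.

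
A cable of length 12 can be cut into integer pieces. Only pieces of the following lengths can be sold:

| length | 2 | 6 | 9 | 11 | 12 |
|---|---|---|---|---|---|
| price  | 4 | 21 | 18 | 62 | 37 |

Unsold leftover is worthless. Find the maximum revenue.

62

Build best[k] bottom-up: best[k] = max over allowed piece i of (p[i] + best[k−i]).
best[1] = 0
best[2] = 4
best[3] = 4
best[4] = 8  (first piece 2, then best[2]=4)
best[5] = 8
best[6] = max(4+8, 21+0) = 21
best[7] = max(4+8, 21+0) = 21
best[8] = max(4+21, 21+4) = 25
best[9] = max(4+21, 21+4, 18+0) = 25
best[10] = max(4+25, 21+8, 18+0) = 29
best[11] = max(4+25, 21+8, 18+4, 62+0) = 62
best[12] = max(4+29, 21+21, 18+4, 62+0, 37+0) = 62
One optimal cutting: pieces 11 with 1 meter of scrap → $62.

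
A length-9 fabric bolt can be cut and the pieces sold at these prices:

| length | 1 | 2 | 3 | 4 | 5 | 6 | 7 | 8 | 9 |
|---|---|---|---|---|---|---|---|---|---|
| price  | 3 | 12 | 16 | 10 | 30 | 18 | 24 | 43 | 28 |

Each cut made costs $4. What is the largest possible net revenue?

Consider every possible first cut. net[k] is the best of p[i]+net[k−i] over all sellable i≤k, charging 4 whenever i<k.
net[1] = 3
net[2] = 12
net[3] = 16
net[4] = 20  (first piece 2, then net[2]=12)
net[5] = 30
net[6] = 29  (first piece 1, then net[5]=30)
net[7] = 38  (first piece 2, then net[5]=30)
net[8] = 43
net[9] = 46  (first piece 2, then net[7]=38)
One optimal plan: pieces 5 + 2 + 2 (2 cuts) → $54 − $8 = $46.

46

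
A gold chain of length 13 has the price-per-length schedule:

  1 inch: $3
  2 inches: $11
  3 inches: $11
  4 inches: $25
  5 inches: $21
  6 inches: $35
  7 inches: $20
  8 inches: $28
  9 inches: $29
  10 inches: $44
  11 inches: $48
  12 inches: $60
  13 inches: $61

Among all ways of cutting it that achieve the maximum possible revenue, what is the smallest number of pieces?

4

Consider every possible first cut. r[k] is the best of p[i]+r[k−i] over all sellable i≤k.
r[1] = 3
r[2] = max(3+3, 11+0) = 11
r[3] = max(3+11, 11+3, 11+0) = 14
r[4] = max(3+14, 11+11, 11+3, 25+0) = 25
r[5] = max(3+25, 11+14, 11+11, 25+3, 21+0) = 28
r[6] = max(3+28, 11+25, 11+14, 25+11, 21+3, 35+0) = 36
r[7] = max(3+36, 11+28, 11+25, …, 35+3, 20+0) = 39
r[8] = max(3+39, 11+36, 11+28, …, 20+3, 28+0) = 50
r[9] = max(3+50, 11+39, 11+36, …, 28+3, 29+0) = 53
r[10] = max(3+53, 11+50, 11+39, …, 29+3, 44+0) = 61
r[11] = max(3+61, 11+53, 11+50, …, 44+3, 48+0) = 64
r[12] = max(3+64, 11+61, 11+53, …, 48+3, 60+0) = 75
r[13] = max(3+75, 11+64, 11+61, …, 60+3, 61+0) = 78
Maximum revenue is $78.
Now minimize piece count subject to staying optimal: for each k, pieces[k] = 1 + min over i with p[i]+r[k−i]=r[k] of pieces[k−i].
pieces[10] = 3
pieces[11] = 4
pieces[12] = 3
pieces[13] = 4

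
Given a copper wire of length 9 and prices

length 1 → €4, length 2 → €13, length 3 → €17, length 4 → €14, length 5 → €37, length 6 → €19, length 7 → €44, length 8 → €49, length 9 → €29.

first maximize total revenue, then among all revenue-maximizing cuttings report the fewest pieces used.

3

Let r[k] be the best obtainable value from length k. For each k, try every first piece i and keep the best of price[i] + r[k−i].
r[1] = 4
r[2] = 13
r[3] = 17  (first piece 1, then r[2]=13)
r[4] = 26  (first piece 2, then r[2]=13)
r[5] = 37
r[6] = 41  (first piece 1, then r[5]=37)
r[7] = 50  (first piece 2, then r[5]=37)
r[8] = 54  (first piece 1, then r[7]=50)
r[9] = 63  (first piece 2, then r[7]=50)
Maximum revenue is €63.
Now minimize piece count subject to staying optimal: for each k, pieces[k] = 1 + min over i with p[i]+r[k−i]=r[k] of pieces[k−i].
pieces[6] = 2
pieces[7] = 2
pieces[8] = 2
pieces[9] = 3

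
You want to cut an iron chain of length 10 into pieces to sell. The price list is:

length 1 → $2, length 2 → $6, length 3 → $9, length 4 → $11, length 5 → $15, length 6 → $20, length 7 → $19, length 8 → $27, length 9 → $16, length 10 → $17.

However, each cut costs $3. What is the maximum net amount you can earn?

Consider every possible first cut. v[k] is the best of p[i]+v[k−i] over all sellable i≤k, charging 3 whenever i<k.
v[1] = 2
v[2] = max(2+2-3, 6+0) = 6
v[3] = max(2+6-3, 6+2-3, 9+0) = 9
v[4] = max(2+9-3, 6+6-3, 9+2-3, 11+0) = 11
v[5] = max(2+11-3, 6+9-3, 9+6-3, 11+2-3, 15+0) = 15
v[6] = max(2+15-3, 6+11-3, 9+9-3, 11+6-3, 15+2-3, 20+0) = 20
v[7] = max(2+20-3, 6+15-3, 9+11-3, …, 20+2-3, 19+0) = 19
v[8] = max(2+19-3, 6+20-3, 9+15-3, …, 19+2-3, 27+0) = 27
v[9] = max(2+27-3, 6+19-3, 9+20-3, …, 27+2-3, 16+0) = 26
v[10] = max(2+26-3, 6+27-3, 9+19-3, …, 16+2-3, 17+0) = 30
One optimal plan: pieces 8 + 2 (1 cut) → $33 − $3 = $30.

30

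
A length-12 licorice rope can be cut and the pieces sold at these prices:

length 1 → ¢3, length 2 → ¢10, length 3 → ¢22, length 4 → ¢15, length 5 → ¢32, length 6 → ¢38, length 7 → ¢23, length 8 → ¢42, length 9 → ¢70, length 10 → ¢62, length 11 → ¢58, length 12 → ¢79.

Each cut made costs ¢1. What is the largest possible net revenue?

Consider every possible first cut. r[k] is the best of p[i]+r[k−i] over all sellable i≤k, charging 1 whenever i<k.
r[1] = 3
r[2] = max(3+3-1, 10+0) = 10
r[3] = max(3+10-1, 10+3-1, 22+0) = 22
r[4] = max(3+22-1, 10+10-1, 22+3-1, 15+0) = 24
r[5] = max(3+24-1, 10+22-1, 22+10-1, 15+3-1, 32+0) = 32
r[6] = max(3+32-1, 10+24-1, 22+22-1, 15+10-1, 32+3-1, 38+0) = 43
r[7] = max(3+43-1, 10+32-1, 22+24-1, …, 38+3-1, 23+0) = 45
r[8] = max(3+45-1, 10+43-1, 22+32-1, …, 23+3-1, 42+0) = 53
r[9] = max(3+53-1, 10+45-1, 22+43-1, …, 42+3-1, 70+0) = 70
r[10] = max(3+70-1, 10+53-1, 22+45-1, …, 70+3-1, 62+0) = 72
r[11] = max(3+72-1, 10+70-1, 22+53-1, …, 62+3-1, 58+0) = 79
r[12] = max(3+79-1, 10+72-1, 22+70-1, …, 58+3-1, 79+0) = 91
One optimal plan: pieces 9 + 3 (1 cut) → ¢92 − ¢1 = ¢91.

91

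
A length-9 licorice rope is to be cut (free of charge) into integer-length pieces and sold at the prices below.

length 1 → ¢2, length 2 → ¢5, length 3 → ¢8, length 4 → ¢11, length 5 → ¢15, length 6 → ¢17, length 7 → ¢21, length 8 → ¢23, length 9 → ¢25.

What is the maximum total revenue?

26

Build R[k] bottom-up: R[k] = max over allowed piece i of (p[i] + R[k−i]).
R[1] = 2
R[2] = max(2+2, 5+0) = 5
R[3] = max(2+5, 5+2, 8+0) = 8
R[4] = max(2+8, 5+5, 8+2, 11+0) = 11
R[5] = max(2+11, 5+8, 8+5, 11+2, 15+0) = 15
R[6] = max(2+15, 5+11, 8+8, 11+5, 15+2, 17+0) = 17
R[7] = max(2+17, 5+15, 8+11, …, 17+2, 21+0) = 21
R[8] = max(2+21, 5+17, 8+15, …, 21+2, 23+0) = 23
R[9] = max(2+23, 5+21, 8+17, …, 23+2, 25+0) = 26
One optimal cutting: 7 + 2 → ¢21 + ¢5 = ¢26.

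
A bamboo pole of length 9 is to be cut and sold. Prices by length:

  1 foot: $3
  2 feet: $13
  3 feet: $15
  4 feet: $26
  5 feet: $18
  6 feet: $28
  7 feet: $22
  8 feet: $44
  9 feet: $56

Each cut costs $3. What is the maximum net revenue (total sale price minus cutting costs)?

Build v[k] bottom-up: v[k] = max over allowed piece i of (p[i] + v[k−i]) − 3 per cut.
v[1] = 3
v[2] = 13
v[3] = 15
v[4] = 26
v[5] = 26  (first piece 1, then v[4]=26)
v[6] = 36  (first piece 2, then v[4]=26)
v[7] = 38  (first piece 3, then v[4]=26)
v[8] = 49  (first piece 4, then v[4]=26)
v[9] = 56
Best is to make no cuts and sell whole for $56.

56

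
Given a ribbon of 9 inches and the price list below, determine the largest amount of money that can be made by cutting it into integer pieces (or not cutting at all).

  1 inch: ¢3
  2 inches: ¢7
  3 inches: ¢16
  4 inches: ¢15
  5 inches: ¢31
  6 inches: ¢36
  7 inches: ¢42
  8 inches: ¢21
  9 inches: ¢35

52

Build R[k] bottom-up: R[k] = max over allowed piece i of (p[i] + R[k−i]).
R[1] = 3
R[2] = 7
R[3] = 16
R[4] = 19  (first piece 1, then R[3]=16)
R[5] = 31
R[6] = 36
R[7] = 42
R[8] = 47  (first piece 3, then R[5]=31)
R[9] = 52  (first piece 3, then R[6]=36)
One optimal cutting: 6 + 3 → ¢36 + ¢16 = ¢52.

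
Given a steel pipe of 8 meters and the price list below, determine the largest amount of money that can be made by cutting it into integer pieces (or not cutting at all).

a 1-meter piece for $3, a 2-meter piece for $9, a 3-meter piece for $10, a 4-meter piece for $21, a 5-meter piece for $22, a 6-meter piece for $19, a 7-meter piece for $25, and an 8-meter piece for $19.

Build r[k] bottom-up: r[k] = max over allowed piece i of (p[i] + r[k−i]).
r[1] = 3
r[2] = max(3+3, 9+0) = 9
r[3] = max(3+9, 9+3, 10+0) = 12
r[4] = max(3+12, 9+9, 10+3, 21+0) = 21
r[5] = max(3+21, 9+12, 10+9, 21+3, 22+0) = 24
r[6] = max(3+24, 9+21, 10+12, 21+9, 22+3, 19+0) = 30
r[7] = max(3+30, 9+24, 10+21, …, 19+3, 25+0) = 33
r[8] = max(3+33, 9+30, 10+24, …, 25+3, 19+0) = 42
One optimal cutting: 4 + 4 → $21 + $21 = $42.

42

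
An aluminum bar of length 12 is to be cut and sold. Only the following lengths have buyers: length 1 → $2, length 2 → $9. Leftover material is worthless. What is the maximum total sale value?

54

Consider every possible first cut. f[k] is the best of p[i]+f[k−i] over all sellable i≤k.
f[1] = 2
f[2] = max(2+2, 9+0) = 9
f[3] = max(2+9, 9+2) = 11
f[4] = max(2+11, 9+9) = 18
f[5] = max(2+18, 9+11) = 20
f[6] = max(2+20, 9+18) = 27
f[7] = max(2+27, 9+20) = 29
f[8] = max(2+29, 9+27) = 36
f[9] = max(2+36, 9+29) = 38
f[10] = max(2+38, 9+36) = 45
f[11] = max(2+45, 9+38) = 47
f[12] = max(2+47, 9+45) = 54
One optimal cutting: 2 + 2 + 2 + 2 + 2 + 2 → $54.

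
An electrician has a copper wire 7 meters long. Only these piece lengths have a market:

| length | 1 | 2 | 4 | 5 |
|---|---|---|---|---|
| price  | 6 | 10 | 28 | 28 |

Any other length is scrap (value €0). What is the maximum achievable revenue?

Consider every possible first cut. r[k] is the best of p[i]+r[k−i] over all sellable i≤k.
r[1] = 6
r[2] = 12  (first piece 1, then r[1]=6)
r[3] = 18  (first piece 1, then r[2]=12)
r[4] = 28
r[5] = 34  (first piece 1, then r[4]=28)
r[6] = 40  (first piece 1, then r[5]=34)
r[7] = 46  (first piece 1, then r[6]=40)
One optimal cutting: 4 + 1 + 1 + 1 → €46.

46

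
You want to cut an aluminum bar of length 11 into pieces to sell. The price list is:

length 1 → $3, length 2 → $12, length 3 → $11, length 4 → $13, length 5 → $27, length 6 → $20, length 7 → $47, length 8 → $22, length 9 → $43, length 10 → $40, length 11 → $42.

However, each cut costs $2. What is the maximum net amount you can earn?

67

Build v[k] bottom-up: v[k] = max over allowed piece i of (p[i] + v[k−i]) − 2 per cut.
v[1] = 3
v[2] = 12
v[3] = 13  (first piece 1, then v[2]=12)
v[4] = 22  (first piece 2, then v[2]=12)
v[5] = 27
v[6] = 32  (first piece 2, then v[4]=22)
v[7] = 47
v[8] = 48  (first piece 1, then v[7]=47)
v[9] = 57  (first piece 2, then v[7]=47)
v[10] = 58  (first piece 1, then v[9]=57)
v[11] = 67  (first piece 2, then v[9]=57)
One optimal plan: pieces 7 + 2 + 2 (2 cuts) → $71 − $4 = $67.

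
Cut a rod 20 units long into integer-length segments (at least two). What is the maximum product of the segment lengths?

1458

Define f[k] = max over 1≤i<k of i · max(k−i, f[k−i]); the inner max lets the remainder stay uncut if that's better.
Small cases: f[2]=1, f[3]=2, f[4]=4, f[5]=6, f[6]=9, f[7]=12, f[8]=18, f[9]=27, f[10]=36, f[11]=54, f[12]=81.
f[13] = max(1·81, 2·54, 3·36, …, 11·2, 12·1) = 108
f[14] = max(1·108, 2·81, 3·54, …, 12·2, 13·1) = 162
f[15] = max(1·162, 2·108, 3·81, …, 13·2, 14·1) = 243
f[16] = max(1·243, 2·162, 3·108, …, 14·2, 15·1) = 324
f[17] = max(1·324, 2·243, 3·162, …, 15·2, 16·1) = 486
f[18] = max(1·486, 2·324, 3·243, …, 16·2, 17·1) = 729
f[19] = max(1·729, 2·486, 3·324, …, 17·2, 18·1) = 972
f[20] = max(1·972, 2·729, 3·486, …, 18·2, 19·1) = 1458
One optimal split: 3 + 3 + 3 + 3 + 3 + 3 + 2; product 3·3·3·3·3·3·2 = 1458.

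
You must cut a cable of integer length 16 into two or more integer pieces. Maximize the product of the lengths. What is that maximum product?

324

Let prod[k] be the best product for length k (with at least one cut). For each first piece i, the rest contributes max(k−i, prod[k−i]).
prod[2] = 1*max(1,0) = 1*1 = 1
prod[3] = max(1*2, 2*1) = 2
prod[4] = max(1*3, 2*2, 3*1) = 4
prod[5] = max(1*4, 2*3, 3*2, 4*1) = 6
prod[6] = max(1*6, 2*4, 3*3, 4*2, 5*1) = 9
prod[7] = max(1*9, 2*6, 3*4, 4*3, 5*2, 6*1) = 12
prod[8] = max(1*12, 2*9, 3*6, …, 6*2, 7*1) = 18
prod[9] = max(1*18, 2*12, 3*9, …, 7*2, 8*1) = 27
prod[10] = max(1*27, 2*18, 3*12, …, 8*2, 9*1) = 36
prod[11] = max(1*36, 2*27, 3*18, …, 9*2, 10*1) = 54
prod[12] = max(1*54, 2*36, 3*27, …, 10*2, 11*1) = 81
prod[13] = max(1*81, 2*54, 3*36, …, 11*2, 12*1) = 108
prod[14] = max(1*108, 2*81, 3*54, …, 12*2, 13*1) = 162
prod[15] = max(1*162, 2*108, 3*81, …, 13*2, 14*1) = 243
prod[16] = max(1*243, 2*162, 3*108, …, 14*2, 15*1) = 324
One optimal split: 3 + 3 + 3 + 3 + 2 + 2; product 3*3*3*3*2*2 = 324.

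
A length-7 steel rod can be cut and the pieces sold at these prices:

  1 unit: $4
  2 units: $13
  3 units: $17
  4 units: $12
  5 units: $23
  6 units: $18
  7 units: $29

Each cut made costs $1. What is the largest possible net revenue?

41

Consider every possible first cut. r[k] is the best of p[i]+r[k−i] over all sellable i≤k, charging 1 whenever i<k.
r[1] = 4
r[2] = 13
r[3] = 17
r[4] = 25  (first piece 2, then r[2]=13)
r[5] = 29  (first piece 2, then r[3]=17)
r[6] = 37  (first piece 2, then r[4]=25)
r[7] = 41  (first piece 2, then r[5]=29)
One optimal plan: pieces 3 + 2 + 2 (2 cuts) → $43 − $2 = $41.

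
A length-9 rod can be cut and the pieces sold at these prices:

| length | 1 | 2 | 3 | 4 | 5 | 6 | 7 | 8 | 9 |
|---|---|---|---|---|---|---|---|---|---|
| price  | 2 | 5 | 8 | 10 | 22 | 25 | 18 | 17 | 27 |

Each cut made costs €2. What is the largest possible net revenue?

Let v[k] be the best obtainable value from length k. For each k, try every first piece i and keep the best of price[i] + v[k−i] minus the 2 cut fee when i<k.
v[1] = 2
v[2] = max(2+2-2, 5+0) = 5
v[3] = max(2+5-2, 5+2-2, 8+0) = 8
v[4] = max(2+8-2, 5+5-2, 8+2-2, 10+0) = 10
v[5] = max(2+10-2, 5+8-2, 8+5-2, 10+2-2, 22+0) = 22
v[6] = max(2+22-2, 5+10-2, 8+8-2, 10+5-2, 22+2-2, 25+0) = 25
v[7] = max(2+25-2, 5+22-2, 8+10-2, …, 25+2-2, 18+0) = 25
v[8] = max(2+25-2, 5+25-2, 8+22-2, …, 18+2-2, 17+0) = 28
v[9] = max(2+28-2, 5+25-2, 8+25-2, …, 17+2-2, 27+0) = 31
One optimal plan: pieces 6 + 3 (1 cut) → €33 − €2 = €31.

31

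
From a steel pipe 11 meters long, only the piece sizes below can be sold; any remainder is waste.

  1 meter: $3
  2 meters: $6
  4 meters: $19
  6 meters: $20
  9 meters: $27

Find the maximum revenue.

Consider every possible first cut. f[k] is the best of p[i]+f[k−i] over all sellable i≤k.
f[1] = 3
f[2] = max(3+3, 6+0) = 6
f[3] = max(3+6, 6+3) = 9
f[4] = max(3+9, 6+6, 19+0) = 19
f[5] = max(3+19, 6+9, 19+3) = 22
f[6] = max(3+22, 6+19, 19+6, 20+0) = 25
f[7] = max(3+25, 6+22, 19+9, 20+3) = 28
f[8] = max(3+28, 6+25, 19+19, 20+6) = 38
f[9] = max(3+38, 6+28, 19+22, 20+9, 27+0) = 41
f[10] = max(3+41, 6+38, 19+25, 20+19, 27+3) = 44
f[11] = max(3+44, 6+41, 19+28, 20+22, 27+6) = 47
One optimal cutting: 4 + 4 + 1 + 1 + 1 → $47.

47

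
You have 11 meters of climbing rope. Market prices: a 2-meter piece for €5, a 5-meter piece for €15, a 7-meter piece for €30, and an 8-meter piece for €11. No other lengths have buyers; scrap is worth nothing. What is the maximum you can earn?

40

Build r[k] bottom-up: r[k] = max over allowed piece i of (p[i] + r[k−i]).
r[1] = 0
r[2] = 5
r[3] = 5
r[4] = 10  (first piece 2, then r[2]=5)
r[5] = 15
r[6] = 15
r[7] = 30
r[8] = 30
r[9] = 35  (first piece 2, then r[7]=30)
r[10] = 35
r[11] = 40  (first piece 2, then r[9]=35)
One optimal cutting: 7 + 2 + 2 → €40.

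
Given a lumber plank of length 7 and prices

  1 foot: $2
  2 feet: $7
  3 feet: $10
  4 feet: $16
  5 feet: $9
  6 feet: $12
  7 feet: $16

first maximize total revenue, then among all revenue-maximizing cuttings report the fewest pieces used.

2

Consider every possible first cut. r[k] is the best of p[i]+r[k−i] over all sellable i≤k.
r[1] = 2
r[2] = 7
r[3] = 10
r[4] = 16
r[5] = 18  (first piece 1, then r[4]=16)
r[6] = 23  (first piece 2, then r[4]=16)
r[7] = 26  (first piece 3, then r[4]=16)
Maximum revenue is $26.
Now minimize piece count subject to staying optimal: for each k, pieces[k] = 1 + min over i with p[i]+r[k−i]=r[k] of pieces[k−i].
pieces[4] = 1
pieces[5] = 2
pieces[6] = 2
pieces[7] = 2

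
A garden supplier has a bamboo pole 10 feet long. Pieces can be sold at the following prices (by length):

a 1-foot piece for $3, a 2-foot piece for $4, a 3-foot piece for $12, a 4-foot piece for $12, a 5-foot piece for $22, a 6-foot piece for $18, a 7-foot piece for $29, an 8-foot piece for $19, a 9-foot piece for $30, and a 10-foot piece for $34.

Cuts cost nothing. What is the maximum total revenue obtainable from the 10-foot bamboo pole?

Consider every possible first cut. r[k] is the best of p[i]+r[k−i] over all sellable i≤k.
r[1] = 3
r[2] = 6  (first piece 1, then r[1]=3)
r[3] = 12
r[4] = 15  (first piece 1, then r[3]=12)
r[5] = 22
r[6] = 25  (first piece 1, then r[5]=22)
r[7] = 29
r[8] = 34  (first piece 3, then r[5]=22)
r[9] = 37  (first piece 1, then r[8]=34)
r[10] = 44  (first piece 5, then r[5]=22)
One optimal cutting: 5 + 5 → $22 + $22 = $44.

44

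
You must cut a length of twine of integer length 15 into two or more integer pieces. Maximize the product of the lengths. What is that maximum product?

243

Fill prod[k] for k=2..15: at each k try every first piece i and multiply by the better of (k−i) uncut or prod[k−i].
Small cases: prod[2]=1, prod[3]=2, prod[4]=4, prod[5]=6, prod[6]=9, prod[7]=12, prod[8]=18, prod[9]=27.
prod[10] = 2×max(8,18) = 2×18 = 36
prod[11] = 2×max(9,27) = 2×27 = 54
prod[12] = 3×max(9,27) = 3×27 = 81
prod[13] = 2×max(11,54) = 2×54 = 108
prod[14] = 2×max(12,81) = 2×81 = 162
prod[15] = 3×max(12,81) = 3×81 = 243
One optimal split: 3 + 3 + 3 + 3 + 3; product 3×3×3×3×3 = 243.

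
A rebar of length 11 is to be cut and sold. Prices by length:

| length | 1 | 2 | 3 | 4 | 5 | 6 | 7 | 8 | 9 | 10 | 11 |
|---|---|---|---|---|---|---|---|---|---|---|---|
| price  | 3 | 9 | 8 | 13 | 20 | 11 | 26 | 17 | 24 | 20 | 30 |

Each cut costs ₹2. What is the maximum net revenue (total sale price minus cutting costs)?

41

Build v[k] bottom-up: v[k] = max over allowed piece i of (p[i] + v[k−i]) − 2 per cut.
v[1] = 3
v[2] = 9
v[3] = 10  (first piece 1, then v[2]=9)
v[4] = 16  (first piece 2, then v[2]=9)
v[5] = 20
v[6] = 23  (first piece 2, then v[4]=16)
v[7] = 27  (first piece 2, then v[5]=20)
v[8] = 30  (first piece 2, then v[6]=23)
v[9] = 34  (first piece 2, then v[7]=27)
v[10] = 38  (first piece 5, then v[5]=20)
v[11] = 41  (first piece 2, then v[9]=34)
One optimal plan: pieces 5 + 2 + 2 + 2 (3 cuts) → ₹47 − ₹6 = ₹41.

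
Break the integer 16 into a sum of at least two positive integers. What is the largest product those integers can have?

Let P[k] be the best product for length k (with at least one cut). For each first piece i, the rest contributes max(k−i, P[k−i]).
P[2] = 1×max(1,0) = 1×1 = 1
P[3] = max(1×2, 2×1) = 2
P[4] = max(1×3, 2×2, 3×1) = 4
P[5] = max(1×4, 2×3, 3×2, 4×1) = 6
P[6] = max(1×6, 2×4, 3×3, 4×2, 5×1) = 9
P[7] = max(1×9, 2×6, 3×4, 4×3, 5×2, 6×1) = 12
P[8] = max(1×12, 2×9, 3×6, …, 6×2, 7×1) = 18
P[9] = max(1×18, 2×12, 3×9, …, 7×2, 8×1) = 27
P[10] = max(1×27, 2×18, 3×12, …, 8×2, 9×1) = 36
P[11] = max(1×36, 2×27, 3×18, …, 9×2, 10×1) = 54
P[12] = max(1×54, 2×36, 3×27, …, 10×2, 11×1) = 81
P[13] = max(1×81, 2×54, 3×36, …, 11×2, 12×1) = 108
P[14] = max(1×108, 2×81, 3×54, …, 12×2, 13×1) = 162
P[15] = max(1×162, 2×108, 3×81, …, 13×2, 14×1) = 243
P[16] = max(1×243, 2×162, 3×108, …, 14×2, 15×1) = 324
One optimal split: 3 + 3 + 3 + 3 + 2 + 2; product 3×3×3×3×2×2 = 324.

324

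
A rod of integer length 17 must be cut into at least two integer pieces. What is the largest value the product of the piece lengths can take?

Let prod[k] be the best product for length k (with at least one cut). For each first piece i, the rest contributes max(k−i, prod[k−i]).
Small cases: prod[2]=1, prod[3]=2, prod[4]=4, prod[5]=6, prod[6]=9, prod[7]=12, prod[8]=18, prod[9]=27, prod[10]=36, prod[11]=54, prod[12]=81.
prod[13] = 2*max(11,54) = 2*54 = 108
prod[14] = 2*max(12,81) = 2*81 = 162
prod[15] = 3*max(12,81) = 3*81 = 243
prod[16] = 2*max(14,162) = 2*162 = 324
prod[17] = 2*max(15,243) = 2*243 = 486
One optimal split: 3 + 3 + 3 + 3 + 3 + 2; product 3*3*3*3*3*2 = 486.

486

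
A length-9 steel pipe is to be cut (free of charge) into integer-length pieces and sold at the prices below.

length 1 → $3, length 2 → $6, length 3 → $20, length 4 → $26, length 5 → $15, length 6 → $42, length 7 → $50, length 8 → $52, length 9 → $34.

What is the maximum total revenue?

Build R[k] bottom-up: R[k] = max over allowed piece i of (p[i] + R[k−i]).
R[1] = 3
R[2] = 6  (first piece 1, then R[1]=3)
R[3] = 20
R[4] = 26
R[5] = 29  (first piece 1, then R[4]=26)
R[6] = 42
R[7] = 50
R[8] = 53  (first piece 1, then R[7]=50)
R[9] = 62  (first piece 3, then R[6]=42)
One optimal cutting: 6 + 3 → $42 + $20 = $62.

62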